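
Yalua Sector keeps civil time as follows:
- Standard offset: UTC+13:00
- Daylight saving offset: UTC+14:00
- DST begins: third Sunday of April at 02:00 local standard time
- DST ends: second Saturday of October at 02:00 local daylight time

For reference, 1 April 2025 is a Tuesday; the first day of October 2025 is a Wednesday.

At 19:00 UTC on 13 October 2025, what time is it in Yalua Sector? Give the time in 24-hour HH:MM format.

1 April 2025 is a Tuesday, so the first Sunday is April 6 and the third is April 20.
1 October 2025 is a Wednesday, so the first Saturday is October 4 and the second is October 11.
At the standard offset (UTC+13:00), 19:00 UTC + 13h = 08:00 Yalua Sector standard time (rolling into the next day, 14 October 2025).
Daylight saving runs 20 April – 11 October; the standard-time date in Yalua Sector, 14 October 2025, is outside that window, so Yalua Sector is on standard time at UTC+13:00.
19:00 UTC + 13h = 08:00 local (rolling into the next day, 14 October 2025).

08:00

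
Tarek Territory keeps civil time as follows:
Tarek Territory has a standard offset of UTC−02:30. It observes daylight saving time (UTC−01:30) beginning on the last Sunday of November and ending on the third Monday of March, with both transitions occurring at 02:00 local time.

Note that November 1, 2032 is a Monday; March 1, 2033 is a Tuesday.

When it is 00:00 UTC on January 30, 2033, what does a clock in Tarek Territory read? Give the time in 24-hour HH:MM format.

1 November 2032 is a Monday, so Sundays fall on 7, 14, 21, 28; the last is November 28.
1 March 2033 is a Tuesday, so the first Monday is March 7 and the third is March 21.
At the standard offset (UTC−02:30), 00:00 UTC − 2h30m = 21:30 Tarek Territory standard time (rolling into the previous day, 29 January 2033).
The standard-time date in Tarek Territory, January 29, 2033, falls between 28 November 2032 and 21 March 2033, so daylight saving is in effect and Tarek Territory is at UTC−01:30.
00:00 UTC − 1h30m = 22:30 local (rolling into the previous day, 29 January 2033).

22:30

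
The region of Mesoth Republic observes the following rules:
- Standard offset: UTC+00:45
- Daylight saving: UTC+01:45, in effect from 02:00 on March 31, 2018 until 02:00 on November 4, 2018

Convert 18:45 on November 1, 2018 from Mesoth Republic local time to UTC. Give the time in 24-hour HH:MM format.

17:00

Daylight saving runs 31 March – 4 November; November 1, 2018 is inside that window, so Mesoth Republic is at UTC+01:45.
18:45 local − 1h45m = 17:00 UTC.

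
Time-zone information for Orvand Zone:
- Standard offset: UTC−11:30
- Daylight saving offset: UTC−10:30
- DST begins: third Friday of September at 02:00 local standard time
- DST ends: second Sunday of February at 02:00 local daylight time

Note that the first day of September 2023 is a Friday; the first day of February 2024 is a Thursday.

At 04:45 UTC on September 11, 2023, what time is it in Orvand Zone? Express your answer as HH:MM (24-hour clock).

17:15

1 September 2023 is a Friday, so the first Friday is September 1 and the third is September 15.
1 February 2024 is a Thursday, so the first Sunday is February 4 and the second is February 11.
At the standard offset (UTC−11:30), 04:45 UTC − 11h30m = 17:15 Orvand Zone standard time (rolling into the previous day, 10 September 2023).
Daylight saving runs 15 September 2023 – 11 February 2024; the standard-time date in Orvand Zone, September 10, 2023, is outside that window, so Orvand Zone is on standard time at UTC−11:30.
04:45 UTC − 11h30m = 17:15 local (rolling into the previous day, 10 September 2023).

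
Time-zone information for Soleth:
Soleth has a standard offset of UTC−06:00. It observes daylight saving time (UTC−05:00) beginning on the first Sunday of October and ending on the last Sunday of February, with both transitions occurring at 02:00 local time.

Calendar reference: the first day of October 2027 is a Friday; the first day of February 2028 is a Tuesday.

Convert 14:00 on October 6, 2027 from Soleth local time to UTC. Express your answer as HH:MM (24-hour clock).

19:00

1 October 2027 is a Friday, so the first Sunday is October 3.
1 February 2028 is a Tuesday, so Sundays fall on 6, 13, 20, 27; the last is February 27.
Daylight saving runs 3 October 2027 – 27 February 2028; October 6, 2027 is inside that window, so Soleth is at UTC−05:00.
14:00 local + 5h = 19:00 UTC.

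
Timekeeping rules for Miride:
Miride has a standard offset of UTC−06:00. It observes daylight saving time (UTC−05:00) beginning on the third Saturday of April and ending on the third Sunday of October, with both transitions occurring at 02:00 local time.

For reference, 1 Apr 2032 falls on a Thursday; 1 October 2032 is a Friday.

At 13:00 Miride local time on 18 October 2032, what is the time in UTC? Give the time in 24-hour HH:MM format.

1 April 2032 is a Thursday, so the first Saturday is April 3 and the third is April 17.
1 October 2032 is a Friday, so the first Sunday is October 3 and the third is October 17.
18 October 2032 is outside the daylight-saving period (17 April – 17 October), so Miride is on standard time, UTC−06:00.
13:00 local + 6h = 19:00 UTC.

19:00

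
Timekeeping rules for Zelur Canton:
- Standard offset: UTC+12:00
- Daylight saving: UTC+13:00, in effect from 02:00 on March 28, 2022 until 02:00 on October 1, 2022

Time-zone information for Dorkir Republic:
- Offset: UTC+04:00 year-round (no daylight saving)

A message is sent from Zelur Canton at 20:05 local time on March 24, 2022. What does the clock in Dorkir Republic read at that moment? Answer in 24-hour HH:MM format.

March 24, 2022 is outside the daylight-saving period (28 March – 1 October), so Zelur Canton is on standard time, UTC+12:00.
20:05 Zelur Canton − 12h = 08:05 UTC.
Dorkir Republic stays on UTC+04:00 all year.
08:05 UTC + 4h = 12:05 Dorkir Republic.

12:05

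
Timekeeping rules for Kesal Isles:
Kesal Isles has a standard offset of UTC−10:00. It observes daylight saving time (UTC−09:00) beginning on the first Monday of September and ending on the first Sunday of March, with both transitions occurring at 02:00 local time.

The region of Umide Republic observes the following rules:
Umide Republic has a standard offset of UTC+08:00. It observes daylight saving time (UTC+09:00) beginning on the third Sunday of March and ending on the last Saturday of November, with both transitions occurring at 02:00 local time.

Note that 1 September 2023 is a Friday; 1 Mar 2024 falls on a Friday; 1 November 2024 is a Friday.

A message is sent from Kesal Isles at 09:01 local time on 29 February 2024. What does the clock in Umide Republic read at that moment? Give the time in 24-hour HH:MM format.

02:01

1 September 2023 is a Friday, so the first Monday is September 4.
1 March 2024 is a Friday, so the first Sunday is March 3.
Daylight saving runs 4 September 2023 – 3 March 2024; 29 February 2024 is inside that window, so Kesal Isles is at UTC−09:00.
09:01 Kesal Isles + 9h = 18:01 UTC.
1 March 2024 is a Friday, so the first Sunday is March 3 and the third is March 17.
1 November 2024 is a Friday, so Saturdays fall on 2, 9, 16, 23, 30; the last is November 30.
At the standard offset (UTC+08:00), 18:01 UTC + 8h = 02:01 Umide Republic standard time (rolling into the next day, 1 March 2024).
The standard-time date in Umide Republic, 1 March 2024, does not fall between 17 March and 30 November, so daylight saving is not in effect and Umide Republic is at UTC+08:00.
18:01 UTC + 8h = 02:01 Umide Republic (rolling into the next day, 1 March 2024).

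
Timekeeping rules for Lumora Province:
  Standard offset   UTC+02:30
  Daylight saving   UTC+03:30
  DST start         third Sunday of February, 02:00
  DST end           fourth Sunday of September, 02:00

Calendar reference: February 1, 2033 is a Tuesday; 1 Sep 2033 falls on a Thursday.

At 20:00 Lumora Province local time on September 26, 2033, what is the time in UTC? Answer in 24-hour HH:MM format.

17:30

1 February 2033 is a Tuesday, so the first Sunday is February 6 and the third is February 20.
1 September 2033 is a Thursday, so the first Sunday is September 4 and the fourth is September 25.
September 26, 2033 is outside the daylight-saving period (20 February – 25 September), so Lumora Province is on standard time, UTC+02:30.
20:00 local − 2h30m = 17:30 UTC.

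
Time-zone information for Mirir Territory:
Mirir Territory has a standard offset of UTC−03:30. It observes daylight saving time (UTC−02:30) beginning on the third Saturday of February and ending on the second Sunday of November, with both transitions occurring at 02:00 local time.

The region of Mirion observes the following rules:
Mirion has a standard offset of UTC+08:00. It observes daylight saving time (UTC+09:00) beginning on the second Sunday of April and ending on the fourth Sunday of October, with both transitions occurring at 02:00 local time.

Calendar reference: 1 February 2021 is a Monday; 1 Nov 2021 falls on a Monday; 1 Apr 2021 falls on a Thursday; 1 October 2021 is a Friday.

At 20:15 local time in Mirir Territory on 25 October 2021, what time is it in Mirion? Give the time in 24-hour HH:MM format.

06:45

1 February 2021 is a Monday, so the first Saturday is February 6 and the third is February 20.
1 November 2021 is a Monday, so the first Sunday is November 7 and the second is November 14.
25 October 2021 lies within the daylight-saving period (20 February – 14 November), so Mirir Territory is on daylight time, UTC−02:30.
20:15 Mirir Territory + 2h30m = 22:45 UTC.
1 April 2021 is a Thursday, so the first Sunday is April 4 and the second is April 11.
1 October 2021 is a Friday, so the first Sunday is October 3 and the fourth is October 24.
At the standard offset (UTC+08:00), 22:45 UTC + 8h = 06:45 Mirion standard time (rolling into the next day, 26 October 2021).
The standard-time date in Mirion, 26 October 2021, does not fall between 11 April and 24 October, so daylight saving is not in effect and Mirion is at UTC+08:00.
22:45 UTC + 8h = 06:45 Mirion (rolling into the next day, 26 October 2021).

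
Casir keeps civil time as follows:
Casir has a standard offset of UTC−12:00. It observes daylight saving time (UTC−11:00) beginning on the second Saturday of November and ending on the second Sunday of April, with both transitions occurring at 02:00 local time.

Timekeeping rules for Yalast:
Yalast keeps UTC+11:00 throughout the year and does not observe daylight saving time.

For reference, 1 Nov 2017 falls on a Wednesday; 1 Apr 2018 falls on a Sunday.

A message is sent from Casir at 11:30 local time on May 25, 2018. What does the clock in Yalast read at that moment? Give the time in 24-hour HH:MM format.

1 November 2017 is a Wednesday, so the first Saturday is November 4 and the second is November 11.
1 April 2018 is a Sunday, so the first Sunday is April 1 and the second is April 8.
Daylight saving runs 11 November 2017 – 8 April 2018; May 25, 2018 is outside that window, so Casir is on standard time at UTC−12:00.
11:30 Casir + 12h = 23:30 UTC.
Yalast stays on UTC+11:00 all year.
23:30 UTC + 11h = 10:30 Yalast (rolling into the next day, 26 May 2018).

10:30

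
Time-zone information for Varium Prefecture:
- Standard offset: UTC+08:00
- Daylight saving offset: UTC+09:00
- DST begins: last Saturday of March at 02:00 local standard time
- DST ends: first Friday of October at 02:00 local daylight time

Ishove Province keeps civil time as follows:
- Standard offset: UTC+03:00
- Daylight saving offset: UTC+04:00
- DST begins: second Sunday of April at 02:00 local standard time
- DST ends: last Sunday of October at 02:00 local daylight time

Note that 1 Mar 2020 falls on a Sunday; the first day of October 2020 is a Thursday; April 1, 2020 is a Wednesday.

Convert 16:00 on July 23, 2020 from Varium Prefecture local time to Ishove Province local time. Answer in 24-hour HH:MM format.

1 March 2020 is a Sunday, so Saturdays fall on 7, 14, 21, 28; the last is March 28.
1 October 2020 is a Thursday, so the first Friday is October 2.
July 23, 2020 lies within the daylight-saving period (28 March – 2 October), so Varium Prefecture is on daylight time, UTC+09:00.
16:00 Varium Prefecture − 9h = 07:00 UTC.
1 April 2020 is a Wednesday, so the first Sunday is April 5 and the second is April 12.
1 October 2020 is a Thursday, so Sundays fall on 4, 11, 18, 25; the last is October 25.
At the standard offset (UTC+03:00), 07:00 UTC + 3h = 10:00 Ishove Province standard time.
The standard-time date in Ishove Province, July 23, 2020, falls between 12 April and 25 October, so daylight saving is in effect and Ishove Province is at UTC+04:00.
07:00 UTC + 4h = 11:00 Ishove Province.

11:00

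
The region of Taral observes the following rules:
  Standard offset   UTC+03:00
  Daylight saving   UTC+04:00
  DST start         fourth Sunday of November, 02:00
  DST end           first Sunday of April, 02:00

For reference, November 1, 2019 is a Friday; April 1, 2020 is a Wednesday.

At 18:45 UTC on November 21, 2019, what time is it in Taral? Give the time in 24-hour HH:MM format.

1 November 2019 is a Friday, so the first Sunday is November 3 and the fourth is November 24.
1 April 2020 is a Wednesday, so the first Sunday is April 5.
At the standard offset (UTC+03:00), 18:45 UTC + 3h = 21:45 Taral standard time.
The standard-time date in Taral, November 21, 2019, does not fall between 24 November 2019 and 5 April 2020, so daylight saving is not in effect and Taral is at UTC+03:00.
18:45 UTC + 3h = 21:45 local.

21:45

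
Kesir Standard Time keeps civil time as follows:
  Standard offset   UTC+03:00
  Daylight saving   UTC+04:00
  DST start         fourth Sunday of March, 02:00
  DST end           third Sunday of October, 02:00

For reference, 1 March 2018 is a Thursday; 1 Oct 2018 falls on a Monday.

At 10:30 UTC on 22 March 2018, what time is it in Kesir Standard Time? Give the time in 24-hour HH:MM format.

13:30

1 March 2018 is a Thursday, so the first Sunday is March 4 and the fourth is March 25.
1 October 2018 is a Monday, so the first Sunday is October 7 and the third is October 21.
At the standard offset (UTC+03:00), 10:30 UTC + 3h = 13:30 Kesir Standard Time standard time.
Daylight saving runs 25 March – 21 October; the standard-time date in Kesir Standard Time, 22 March 2018, is outside that window, so Kesir Standard Time is on standard time at UTC+03:00.
10:30 UTC + 3h = 13:30 local.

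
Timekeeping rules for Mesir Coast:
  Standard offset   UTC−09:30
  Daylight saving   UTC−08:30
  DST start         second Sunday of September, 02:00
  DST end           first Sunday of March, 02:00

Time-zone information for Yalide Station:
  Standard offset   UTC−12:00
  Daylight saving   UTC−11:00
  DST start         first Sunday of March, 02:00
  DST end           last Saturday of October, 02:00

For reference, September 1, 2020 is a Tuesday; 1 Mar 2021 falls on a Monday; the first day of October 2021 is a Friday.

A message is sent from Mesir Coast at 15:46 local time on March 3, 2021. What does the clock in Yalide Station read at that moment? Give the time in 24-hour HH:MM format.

12:16

1 September 2020 is a Tuesday, so the first Sunday is September 6 and the second is September 13.
1 March 2021 is a Monday, so the first Sunday is March 7.
Daylight saving runs 13 September 2020 – 7 March 2021; March 3, 2021 is inside that window, so Mesir Coast is at UTC−08:30.
15:46 Mesir Coast + 8h30m = 00:16 UTC (rolling into the next day, 4 March 2021).
1 March 2021 is a Monday, so the first Sunday is March 7.
1 October 2021 is a Friday, so Saturdays fall on 2, 9, 16, 23, 30; the last is October 30.
At the standard offset (UTC−12:00), 00:16 UTC − 12h = 12:16 Yalide Station standard time (rolling into the previous day, 3 March 2021).
Daylight saving runs 7 March – 30 October; the standard-time date in Yalide Station, March 3, 2021, is outside that window, so Yalide Station is on standard time at UTC−12:00.
00:16 UTC − 12h = 12:16 Yalide Station (rolling into the previous day, 3 March 2021).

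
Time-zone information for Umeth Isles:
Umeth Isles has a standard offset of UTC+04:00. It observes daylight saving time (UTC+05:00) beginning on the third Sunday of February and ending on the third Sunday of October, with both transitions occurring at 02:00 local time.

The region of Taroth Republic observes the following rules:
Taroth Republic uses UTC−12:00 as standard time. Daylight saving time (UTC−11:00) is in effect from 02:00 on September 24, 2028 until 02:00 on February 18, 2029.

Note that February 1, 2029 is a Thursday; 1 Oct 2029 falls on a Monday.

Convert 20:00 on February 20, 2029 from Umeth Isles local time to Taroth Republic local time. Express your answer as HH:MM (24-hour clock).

1 February 2029 is a Thursday, so the first Sunday is February 4 and the third is February 18.
1 October 2029 is a Monday, so the first Sunday is October 7 and the third is October 21.
February 20, 2029 falls between 18 February and 21 October, so daylight saving is in effect and Umeth Isles is at UTC+05:00.
20:00 Umeth Isles − 5h = 15:00 UTC.
At the standard offset (UTC−12:00), 15:00 UTC − 12h = 03:00 Taroth Republic standard time.
The standard-time date in Taroth Republic, February 20, 2029, is outside the daylight-saving period (24 September 2028 – 18 February 2029), so Taroth Republic is on standard time, UTC−12:00.
15:00 UTC − 12h = 03:00 Taroth Republic.

03:00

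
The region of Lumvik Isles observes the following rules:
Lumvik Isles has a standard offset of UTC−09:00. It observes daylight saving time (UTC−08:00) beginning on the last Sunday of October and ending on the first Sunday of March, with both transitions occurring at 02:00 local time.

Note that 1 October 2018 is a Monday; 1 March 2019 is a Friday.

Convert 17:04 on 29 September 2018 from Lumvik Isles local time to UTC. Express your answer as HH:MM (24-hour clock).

02:04

1 October 2018 is a Monday, so Sundays fall on 7, 14, 21, 28; the last is October 28.
1 March 2019 is a Friday, so the first Sunday is March 3.
29 September 2018 does not fall between 28 October 2018 and 3 March 2019, so daylight saving is not in effect and Lumvik Isles is at UTC−09:00.
17:04 local + 9h = 02:04 UTC (rolling into the next day, 30 September 2018).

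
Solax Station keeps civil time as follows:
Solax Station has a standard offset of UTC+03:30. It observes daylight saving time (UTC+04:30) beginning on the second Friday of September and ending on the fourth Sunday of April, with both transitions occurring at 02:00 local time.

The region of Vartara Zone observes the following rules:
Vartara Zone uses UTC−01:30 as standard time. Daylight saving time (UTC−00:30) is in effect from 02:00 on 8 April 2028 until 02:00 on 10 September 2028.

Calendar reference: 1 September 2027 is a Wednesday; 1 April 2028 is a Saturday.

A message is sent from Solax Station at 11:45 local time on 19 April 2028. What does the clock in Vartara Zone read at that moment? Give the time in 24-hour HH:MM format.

06:45

1 September 2027 is a Wednesday, so the first Friday is September 3 and the second is September 10.
1 April 2028 is a Saturday, so the first Sunday is April 2 and the fourth is April 23.
Daylight saving runs 10 September 2027 – 23 April 2028; 19 April 2028 is inside that window, so Solax Station is at UTC+04:30.
11:45 Solax Station − 4h30m = 07:15 UTC.
At the standard offset (UTC−01:30), 07:15 UTC − 1h30m = 05:45 Vartara Zone standard time.
Daylight saving runs 8 April – 10 September; the standard-time date in Vartara Zone, 19 April 2028, is inside that window, so Vartara Zone is at UTC−00:30.
07:15 UTC − 0h30m = 06:45 Vartara Zone.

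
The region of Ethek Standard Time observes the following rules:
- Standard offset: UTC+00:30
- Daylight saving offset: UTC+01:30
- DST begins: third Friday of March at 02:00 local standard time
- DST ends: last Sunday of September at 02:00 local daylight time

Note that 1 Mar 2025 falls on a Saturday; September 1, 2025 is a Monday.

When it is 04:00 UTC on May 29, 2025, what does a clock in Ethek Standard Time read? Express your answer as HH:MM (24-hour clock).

1 March 2025 is a Saturday, so the first Friday is March 7 and the third is March 21.
1 September 2025 is a Monday, so Sundays fall on 7, 14, 21, 28; the last is September 28.
At the standard offset (UTC+00:30), 04:00 UTC + 0h30m = 04:30 Ethek Standard Time standard time.
Daylight saving runs 21 March – 28 September; the standard-time date in Ethek Standard Time, May 29, 2025, is inside that window, so Ethek Standard Time is at UTC+01:30.
04:00 UTC + 1h30m = 05:30 local.

05:30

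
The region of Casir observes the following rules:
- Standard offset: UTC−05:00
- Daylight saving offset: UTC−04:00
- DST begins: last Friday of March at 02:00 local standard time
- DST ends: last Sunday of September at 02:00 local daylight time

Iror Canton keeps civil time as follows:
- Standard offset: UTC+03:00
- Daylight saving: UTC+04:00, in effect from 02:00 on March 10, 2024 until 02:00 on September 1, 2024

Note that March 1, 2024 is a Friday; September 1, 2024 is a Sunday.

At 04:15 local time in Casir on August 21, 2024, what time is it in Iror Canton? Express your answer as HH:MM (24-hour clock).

1 March 2024 is a Friday, so Fridays fall on 1, 8, 15, 22, 29; the last is March 29.
1 September 2024 is a Sunday, so Sundays fall on 1, 8, 15, 22, 29; the last is September 29.
Daylight saving runs 29 March – 29 September; August 21, 2024 is inside that window, so Casir is at UTC−04:00.
04:15 Casir + 4h = 08:15 UTC.
At the standard offset (UTC+03:00), 08:15 UTC + 3h = 11:15 Iror Canton standard time.
Daylight saving runs 10 March – 1 September; the standard-time date in Iror Canton, August 21, 2024, is inside that window, so Iror Canton is at UTC+04:00.
08:15 UTC + 4h = 12:15 Iror Canton.

12:15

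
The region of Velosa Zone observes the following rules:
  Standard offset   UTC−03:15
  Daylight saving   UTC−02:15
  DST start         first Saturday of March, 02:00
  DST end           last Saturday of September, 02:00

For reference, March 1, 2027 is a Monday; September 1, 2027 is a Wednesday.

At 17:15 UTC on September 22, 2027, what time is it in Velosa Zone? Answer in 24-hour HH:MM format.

15:00

1 March 2027 is a Monday, so the first Saturday is March 6.
1 September 2027 is a Wednesday, so Saturdays fall on 4, 11, 18, 25; the last is September 25.
At the standard offset (UTC−03:15), 17:15 UTC − 3h15m = 14:00 Velosa Zone standard time.
Daylight saving runs 6 March – 25 September; the standard-time date in Velosa Zone, September 22, 2027, is inside that window, so Velosa Zone is at UTC−02:15.
17:15 UTC − 2h15m = 15:00 local.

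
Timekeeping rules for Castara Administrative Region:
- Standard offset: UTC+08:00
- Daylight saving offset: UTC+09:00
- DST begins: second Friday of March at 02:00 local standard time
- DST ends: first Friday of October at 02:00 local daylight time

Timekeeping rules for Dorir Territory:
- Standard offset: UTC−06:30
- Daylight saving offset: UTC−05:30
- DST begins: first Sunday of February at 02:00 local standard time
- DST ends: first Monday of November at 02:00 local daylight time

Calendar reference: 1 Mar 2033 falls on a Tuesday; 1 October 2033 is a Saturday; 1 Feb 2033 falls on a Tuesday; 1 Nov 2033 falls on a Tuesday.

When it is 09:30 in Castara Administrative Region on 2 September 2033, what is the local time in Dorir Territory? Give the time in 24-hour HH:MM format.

19:00

1 March 2033 is a Tuesday, so the first Friday is March 4 and the second is March 11.
1 October 2033 is a Saturday, so the first Friday is October 7.
Daylight saving runs 11 March – 7 October; 2 September 2033 is inside that window, so Castara Administrative Region is at UTC+09:00.
09:30 Castara Administrative Region − 9h = 00:30 UTC.
1 February 2033 is a Tuesday, so the first Sunday is February 6.
1 November 2033 is a Tuesday, so the first Monday is November 7.
At the standard offset (UTC−06:30), 00:30 UTC − 6h30m = 18:00 Dorir Territory standard time (rolling into the previous day, 1 September 2033).
Daylight saving runs 6 February – 7 November; the standard-time date in Dorir Territory, 1 September 2033, is inside that window, so Dorir Territory is at UTC−05:30.
00:30 UTC − 5h30m = 19:00 Dorir Territory (rolling into the previous day, 1 September 2033).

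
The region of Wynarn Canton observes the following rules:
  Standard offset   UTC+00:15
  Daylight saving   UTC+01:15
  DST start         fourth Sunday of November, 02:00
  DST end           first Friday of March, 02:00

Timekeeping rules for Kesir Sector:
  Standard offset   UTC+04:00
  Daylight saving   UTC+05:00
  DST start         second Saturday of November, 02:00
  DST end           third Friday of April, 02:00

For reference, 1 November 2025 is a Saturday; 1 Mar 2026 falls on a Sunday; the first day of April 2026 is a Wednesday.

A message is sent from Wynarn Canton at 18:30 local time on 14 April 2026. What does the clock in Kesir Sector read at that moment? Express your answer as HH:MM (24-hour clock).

1 November 2025 is a Saturday, so the first Sunday is November 2 and the fourth is November 23.
1 March 2026 is a Sunday, so the first Friday is March 6.
14 April 2026 does not fall between 23 November 2025 and 6 March 2026, so daylight saving is not in effect and Wynarn Canton is at UTC+00:15.
18:30 Wynarn Canton − 0h15m = 18:15 UTC.
1 November 2025 is a Saturday, so the first Saturday is November 1 and the second is November 8.
1 April 2026 is a Wednesday, so the first Friday is April 3 and the third is April 17.
At the standard offset (UTC+04:00), 18:15 UTC + 4h = 22:15 Kesir Sector standard time.
The standard-time date in Kesir Sector, 14 April 2026, falls between 8 November 2025 and 17 April 2026, so daylight saving is in effect and Kesir Sector is at UTC+05:00.
18:15 UTC + 5h = 23:15 Kesir Sector.

23:15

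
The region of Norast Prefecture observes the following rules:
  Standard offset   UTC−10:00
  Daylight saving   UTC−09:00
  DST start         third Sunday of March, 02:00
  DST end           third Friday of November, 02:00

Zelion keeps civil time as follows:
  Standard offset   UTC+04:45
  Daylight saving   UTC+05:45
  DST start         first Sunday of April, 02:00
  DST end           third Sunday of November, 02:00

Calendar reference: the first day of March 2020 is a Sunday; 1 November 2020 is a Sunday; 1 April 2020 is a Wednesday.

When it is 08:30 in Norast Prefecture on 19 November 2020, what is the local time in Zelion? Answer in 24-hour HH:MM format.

1 March 2020 is a Sunday, so the first Sunday is March 1 and the third is March 15.
1 November 2020 is a Sunday, so the first Friday is November 6 and the third is November 20.
19 November 2020 lies within the daylight-saving period (15 March – 20 November), so Norast Prefecture is on daylight time, UTC−09:00.
08:30 Norast Prefecture + 9h = 17:30 UTC.
1 April 2020 is a Wednesday, so the first Sunday is April 5.
1 November 2020 is a Sunday, so the first Sunday is November 1 and the third is November 15.
At the standard offset (UTC+04:45), 17:30 UTC + 4h45m = 22:15 Zelion standard time.
The standard-time date in Zelion, 19 November 2020, is outside the daylight-saving period (5 April – 15 November), so Zelion is on standard time, UTC+04:45.
17:30 UTC + 4h45m = 22:15 Zelion.

22:15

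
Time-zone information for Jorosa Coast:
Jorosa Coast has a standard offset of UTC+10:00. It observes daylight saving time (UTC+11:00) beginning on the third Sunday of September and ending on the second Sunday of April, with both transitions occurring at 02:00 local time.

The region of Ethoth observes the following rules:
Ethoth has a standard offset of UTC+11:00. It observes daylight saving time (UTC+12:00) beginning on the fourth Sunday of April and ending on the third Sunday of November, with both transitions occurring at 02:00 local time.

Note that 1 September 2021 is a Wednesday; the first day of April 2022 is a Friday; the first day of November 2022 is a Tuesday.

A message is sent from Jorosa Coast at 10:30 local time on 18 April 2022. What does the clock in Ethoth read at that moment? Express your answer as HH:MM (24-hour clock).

11:30

1 September 2021 is a Wednesday, so the first Sunday is September 5 and the third is September 19.
1 April 2022 is a Friday, so the first Sunday is April 3 and the second is April 10.
Daylight saving runs 19 September 2021 – 10 April 2022; 18 April 2022 is outside that window, so Jorosa Coast is on standard time at UTC+10:00.
10:30 Jorosa Coast − 10h = 00:30 UTC.
1 April 2022 is a Friday, so the first Sunday is April 3 and the fourth is April 24.
1 November 2022 is a Tuesday, so the first Sunday is November 6 and the third is November 20.
At the standard offset (UTC+11:00), 00:30 UTC + 11h = 11:30 Ethoth standard time.
Daylight saving runs 24 April – 20 November; the standard-time date in Ethoth, 18 April 2022, is outside that window, so Ethoth is on standard time at UTC+11:00.
00:30 UTC + 11h = 11:30 Ethoth.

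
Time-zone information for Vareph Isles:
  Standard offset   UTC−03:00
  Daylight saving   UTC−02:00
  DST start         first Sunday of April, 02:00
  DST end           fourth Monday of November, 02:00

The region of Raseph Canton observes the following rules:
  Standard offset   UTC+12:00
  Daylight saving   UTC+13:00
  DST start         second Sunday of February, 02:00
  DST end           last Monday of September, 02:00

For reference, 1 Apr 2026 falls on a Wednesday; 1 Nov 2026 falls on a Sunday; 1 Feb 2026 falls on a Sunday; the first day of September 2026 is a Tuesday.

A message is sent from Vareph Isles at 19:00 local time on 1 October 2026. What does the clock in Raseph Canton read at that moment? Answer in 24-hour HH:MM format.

1 April 2026 is a Wednesday, so the first Sunday is April 5.
1 November 2026 is a Sunday, so the first Monday is November 2 and the fourth is November 23.
Daylight saving runs 5 April – 23 November; 1 October 2026 is inside that window, so Vareph Isles is at UTC−02:00.
19:00 Vareph Isles + 2h = 21:00 UTC.
1 February 2026 is a Sunday, so the first Sunday is February 1 and the second is February 8.
1 September 2026 is a Tuesday, so Mondays fall on 7, 14, 21, 28; the last is September 28.
At the standard offset (UTC+12:00), 21:00 UTC + 12h = 09:00 Raseph Canton standard time (rolling into the next day, 2 October 2026).
The standard-time date in Raseph Canton, 2 October 2026, is outside the daylight-saving period (8 February – 28 September), so Raseph Canton is on standard time, UTC+12:00.
21:00 UTC + 12h = 09:00 Raseph Canton (rolling into the next day, 2 October 2026).

09:00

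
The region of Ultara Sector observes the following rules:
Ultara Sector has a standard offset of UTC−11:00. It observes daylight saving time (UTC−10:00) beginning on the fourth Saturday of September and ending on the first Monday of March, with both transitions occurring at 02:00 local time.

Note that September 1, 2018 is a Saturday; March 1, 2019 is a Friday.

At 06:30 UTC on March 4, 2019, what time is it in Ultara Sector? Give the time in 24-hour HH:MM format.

1 September 2018 is a Saturday, so the first Saturday is September 1 and the fourth is September 22.
1 March 2019 is a Friday, so the first Monday is March 4.
At the standard offset (UTC−11:00), 06:30 UTC − 11h = 19:30 Ultara Sector standard time (rolling into the previous day, 3 March 2019).
The standard-time date in Ultara Sector, March 3, 2019, falls between 22 September 2018 and 4 March 2019, so daylight saving is in effect and Ultara Sector is at UTC−10:00.
06:30 UTC − 10h = 20:30 local (rolling into the previous day, 3 March 2019).

20:30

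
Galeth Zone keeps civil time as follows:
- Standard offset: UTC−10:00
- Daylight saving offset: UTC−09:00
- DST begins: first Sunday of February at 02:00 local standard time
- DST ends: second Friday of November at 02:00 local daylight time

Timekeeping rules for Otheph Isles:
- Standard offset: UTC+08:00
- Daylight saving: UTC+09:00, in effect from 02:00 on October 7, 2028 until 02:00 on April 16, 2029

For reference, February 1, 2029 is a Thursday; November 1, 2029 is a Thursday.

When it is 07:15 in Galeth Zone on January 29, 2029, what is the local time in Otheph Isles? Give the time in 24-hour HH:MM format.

02:15

1 February 2029 is a Thursday, so the first Sunday is February 4.
1 November 2029 is a Thursday, so the first Friday is November 2 and the second is November 9.
January 29, 2029 is outside the daylight-saving period (4 February – 9 November), so Galeth Zone is on standard time, UTC−10:00.
07:15 Galeth Zone + 10h = 17:15 UTC.
At the standard offset (UTC+08:00), 17:15 UTC + 8h = 01:15 Otheph Isles standard time (rolling into the next day, 30 January 2029).
Daylight saving runs 7 October 2028 – 16 April 2029; the standard-time date in Otheph Isles, January 30, 2029, is inside that window, so Otheph Isles is at UTC+09:00.
17:15 UTC + 9h = 02:15 Otheph Isles (rolling into the next day, 30 January 2029).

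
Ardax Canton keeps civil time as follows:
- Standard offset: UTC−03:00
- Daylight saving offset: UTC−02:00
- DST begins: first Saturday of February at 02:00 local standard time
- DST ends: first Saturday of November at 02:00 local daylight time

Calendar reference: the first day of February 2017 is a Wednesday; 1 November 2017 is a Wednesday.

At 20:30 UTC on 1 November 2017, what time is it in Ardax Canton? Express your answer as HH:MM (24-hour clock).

1 February 2017 is a Wednesday, so the first Saturday is February 4.
1 November 2017 is a Wednesday, so the first Saturday is November 4.
At the standard offset (UTC−03:00), 20:30 UTC − 3h = 17:30 Ardax Canton standard time.
The standard-time date in Ardax Canton, 1 November 2017, lies within the daylight-saving period (4 February – 4 November), so Ardax Canton is on daylight time, UTC−02:00.
20:30 UTC − 2h = 18:30 local.

18:30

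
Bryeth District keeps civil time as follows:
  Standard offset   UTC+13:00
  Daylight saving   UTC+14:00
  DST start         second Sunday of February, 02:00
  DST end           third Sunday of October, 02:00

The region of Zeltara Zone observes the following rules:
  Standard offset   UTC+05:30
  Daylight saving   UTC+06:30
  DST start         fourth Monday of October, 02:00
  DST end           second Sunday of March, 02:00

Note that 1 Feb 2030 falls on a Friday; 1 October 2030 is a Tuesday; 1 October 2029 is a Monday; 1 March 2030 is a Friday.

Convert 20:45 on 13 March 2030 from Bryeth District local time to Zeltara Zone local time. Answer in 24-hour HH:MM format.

12:15

1 February 2030 is a Friday, so the first Sunday is February 3 and the second is February 10.
1 October 2030 is a Tuesday, so the first Sunday is October 6 and the third is October 20.
13 March 2030 lies within the daylight-saving period (10 February – 20 October), so Bryeth District is on daylight time, UTC+14:00.
20:45 Bryeth District − 14h = 06:45 UTC.
1 October 2029 is a Monday, so the first Monday is October 1 and the fourth is October 22.
1 March 2030 is a Friday, so the first Sunday is March 3 and the second is March 10.
At the standard offset (UTC+05:30), 06:45 UTC + 5h30m = 12:15 Zeltara Zone standard time.
The standard-time date in Zeltara Zone, 13 March 2030, does not fall between 22 October 2029 and 10 March 2030, so daylight saving is not in effect and Zeltara Zone is at UTC+05:30.
06:45 UTC + 5h30m = 12:15 Zeltara Zone.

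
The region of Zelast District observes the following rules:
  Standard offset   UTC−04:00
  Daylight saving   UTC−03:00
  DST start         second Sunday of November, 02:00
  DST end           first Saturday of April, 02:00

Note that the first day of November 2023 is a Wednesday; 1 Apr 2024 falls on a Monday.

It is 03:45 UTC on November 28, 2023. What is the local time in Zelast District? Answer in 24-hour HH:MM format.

1 November 2023 is a Wednesday, so the first Sunday is November 5 and the second is November 12.
1 April 2024 is a Monday, so the first Saturday is April 6.
At the standard offset (UTC−04:00), 03:45 UTC − 4h = 23:45 Zelast District standard time (rolling into the previous day, 27 November 2023).
Daylight saving runs 12 November 2023 – 6 April 2024; the standard-time date in Zelast District, November 27, 2023, is inside that window, so Zelast District is at UTC−03:00.
03:45 UTC − 3h = 00:45 local.

00:45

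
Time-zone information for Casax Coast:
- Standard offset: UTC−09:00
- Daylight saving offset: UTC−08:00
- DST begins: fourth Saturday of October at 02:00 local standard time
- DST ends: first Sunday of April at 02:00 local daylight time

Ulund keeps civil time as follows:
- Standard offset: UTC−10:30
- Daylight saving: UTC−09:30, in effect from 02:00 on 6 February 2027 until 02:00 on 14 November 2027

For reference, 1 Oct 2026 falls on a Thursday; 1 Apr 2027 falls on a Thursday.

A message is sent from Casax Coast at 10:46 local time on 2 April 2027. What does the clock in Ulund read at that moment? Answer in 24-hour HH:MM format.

09:16

1 October 2026 is a Thursday, so the first Saturday is October 3 and the fourth is October 24.
1 April 2027 is a Thursday, so the first Sunday is April 4.
2 April 2027 falls between 24 October 2026 and 4 April 2027, so daylight saving is in effect and Casax Coast is at UTC−08:00.
10:46 Casax Coast + 8h = 18:46 UTC.
At the standard offset (UTC−10:30), 18:46 UTC − 10h30m = 08:16 Ulund standard time.
The standard-time date in Ulund, 2 April 2027, lies within the daylight-saving period (6 February – 14 November), so Ulund is on daylight time, UTC−09:30.
18:46 UTC − 9h30m = 09:16 Ulund.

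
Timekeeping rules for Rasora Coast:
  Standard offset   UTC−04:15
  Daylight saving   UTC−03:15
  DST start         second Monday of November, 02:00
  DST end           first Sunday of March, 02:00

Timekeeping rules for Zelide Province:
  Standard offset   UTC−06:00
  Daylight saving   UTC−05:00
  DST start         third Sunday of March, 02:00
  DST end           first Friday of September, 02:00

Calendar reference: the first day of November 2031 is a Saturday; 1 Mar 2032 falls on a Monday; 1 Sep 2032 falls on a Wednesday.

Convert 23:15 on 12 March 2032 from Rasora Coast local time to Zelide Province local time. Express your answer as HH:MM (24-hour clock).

1 November 2031 is a Saturday, so the first Monday is November 3 and the second is November 10.
1 March 2032 is a Monday, so the first Sunday is March 7.
12 March 2032 does not fall between 10 November 2031 and 7 March 2032, so daylight saving is not in effect and Rasora Coast is at UTC−04:15.
23:15 Rasora Coast + 4h15m = 03:30 UTC (rolling into the next day, 13 March 2032).
1 March 2032 is a Monday, so the first Sunday is March 7 and the third is March 21.
1 September 2032 is a Wednesday, so the first Friday is September 3.
At the standard offset (UTC−06:00), 03:30 UTC − 6h = 21:30 Zelide Province standard time (rolling into the previous day, 12 March 2032).
The standard-time date in Zelide Province, 12 March 2032, does not fall between 21 March and 3 September, so daylight saving is not in effect and Zelide Province is at UTC−06:00.
03:30 UTC − 6h = 21:30 Zelide Province (rolling into the previous day, 12 March 2032).

21:30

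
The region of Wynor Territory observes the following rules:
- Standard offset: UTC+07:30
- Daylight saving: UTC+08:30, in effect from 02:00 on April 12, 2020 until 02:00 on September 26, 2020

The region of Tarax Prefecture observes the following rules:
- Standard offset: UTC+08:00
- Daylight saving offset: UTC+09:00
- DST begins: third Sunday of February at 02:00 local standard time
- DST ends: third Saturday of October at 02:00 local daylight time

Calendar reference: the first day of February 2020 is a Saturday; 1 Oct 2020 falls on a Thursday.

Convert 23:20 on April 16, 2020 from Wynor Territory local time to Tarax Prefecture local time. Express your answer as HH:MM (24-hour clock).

23:50

April 16, 2020 falls between 12 April and 26 September, so daylight saving is in effect and Wynor Territory is at UTC+08:30.
23:20 Wynor Territory − 8h30m = 14:50 UTC.
1 February 2020 is a Saturday, so the first Sunday is February 2 and the third is February 16.
1 October 2020 is a Thursday, so the first Saturday is October 3 and the third is October 17.
At the standard offset (UTC+08:00), 14:50 UTC + 8h = 22:50 Tarax Prefecture standard time.
The standard-time date in Tarax Prefecture, April 16, 2020, falls between 16 February and 17 October, so daylight saving is in effect and Tarax Prefecture is at UTC+09:00.
14:50 UTC + 9h = 23:50 Tarax Prefecture.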